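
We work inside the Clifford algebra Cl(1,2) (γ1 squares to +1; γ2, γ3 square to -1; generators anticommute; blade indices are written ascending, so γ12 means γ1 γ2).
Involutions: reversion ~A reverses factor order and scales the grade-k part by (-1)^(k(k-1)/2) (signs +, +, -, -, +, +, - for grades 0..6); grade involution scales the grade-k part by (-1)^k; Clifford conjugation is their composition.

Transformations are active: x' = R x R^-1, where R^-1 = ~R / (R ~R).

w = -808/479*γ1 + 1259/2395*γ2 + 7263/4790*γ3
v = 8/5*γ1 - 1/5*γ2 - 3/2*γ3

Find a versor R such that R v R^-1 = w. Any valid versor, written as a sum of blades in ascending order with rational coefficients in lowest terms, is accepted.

The midline construction: v and w both square to 27/100, so reflecting in their sum -208/2395*γ1 + 156/479*γ2 + 39/2395*γ3 exchanges them.
Answer: -208/2395*γ1 + 156/479*γ2 + 39/2395*γ3


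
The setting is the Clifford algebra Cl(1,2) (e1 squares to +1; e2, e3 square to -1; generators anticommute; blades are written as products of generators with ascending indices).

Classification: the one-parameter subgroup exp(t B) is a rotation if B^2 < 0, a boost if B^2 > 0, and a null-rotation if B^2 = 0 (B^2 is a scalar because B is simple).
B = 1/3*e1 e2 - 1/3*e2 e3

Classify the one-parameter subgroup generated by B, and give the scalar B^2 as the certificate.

B^2 term by term: the squares give (1/3)^2*(e1 e2)^2 + (-1/3)^2*(e2 e3)^2 = 1/9*(+1) + 1/9*(-1) = 0 (each basis 2-blade squares to minus the product of its generators' squares); cross terms between blades sharing an index anticommute and cancel. So B^2 = 0.
Answer: null-rotation, certificate B^2 = 0. Certificate logic: 0 is a conjugation-invariant scalar, so its sign fixes rotation versus boost versus null-rotation outright.


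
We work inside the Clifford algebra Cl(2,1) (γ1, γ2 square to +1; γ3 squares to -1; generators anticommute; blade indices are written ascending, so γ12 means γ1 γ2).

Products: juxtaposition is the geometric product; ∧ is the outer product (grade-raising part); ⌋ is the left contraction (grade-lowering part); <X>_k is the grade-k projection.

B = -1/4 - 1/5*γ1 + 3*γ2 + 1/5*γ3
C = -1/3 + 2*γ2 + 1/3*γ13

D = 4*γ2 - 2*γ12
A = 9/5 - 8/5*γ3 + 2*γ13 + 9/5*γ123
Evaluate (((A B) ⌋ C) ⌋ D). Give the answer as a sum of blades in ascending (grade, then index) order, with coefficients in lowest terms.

step 1: -13/100 - 19/25*γ1 + 27/5*γ2 + 29/25*γ3 - 9/25*γ12 - 311/50*γ13 + 111/25*γ23 - 129/20*γ123
step 2: 877/100 + 29/75*γ1 - 13/50*γ2 - 19/75*γ3 - 13/300*γ13
step 3: -26/25 - 13/25*γ1 + 2573/75*γ2 - 877/50*γ12
Answer: -26/25 - 13/25*γ1 + 2573/75*γ2 - 877/50*γ12


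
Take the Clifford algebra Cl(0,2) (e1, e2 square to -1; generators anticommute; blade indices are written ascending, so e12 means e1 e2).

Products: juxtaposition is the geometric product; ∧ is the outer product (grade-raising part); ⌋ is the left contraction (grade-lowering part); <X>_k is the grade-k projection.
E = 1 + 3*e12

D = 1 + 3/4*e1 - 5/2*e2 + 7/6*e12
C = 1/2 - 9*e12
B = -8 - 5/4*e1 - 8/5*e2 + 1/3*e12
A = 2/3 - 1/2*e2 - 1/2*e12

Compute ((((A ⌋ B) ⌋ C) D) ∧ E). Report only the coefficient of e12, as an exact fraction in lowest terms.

step 1: -179/30 - e1 - 16/15*e2 + 2/9*e12
step 2: -59/60 + 48/5*e1 - 9*e2 + 537/10*e12
step 3: -280/3 + 10609/80*e1 + 338/15*e2 + 12709/360*e12
step 4: -280/3 + 10609/80*e1 + 338/15*e2 - 88091/360*e12
Answer: -88091/360


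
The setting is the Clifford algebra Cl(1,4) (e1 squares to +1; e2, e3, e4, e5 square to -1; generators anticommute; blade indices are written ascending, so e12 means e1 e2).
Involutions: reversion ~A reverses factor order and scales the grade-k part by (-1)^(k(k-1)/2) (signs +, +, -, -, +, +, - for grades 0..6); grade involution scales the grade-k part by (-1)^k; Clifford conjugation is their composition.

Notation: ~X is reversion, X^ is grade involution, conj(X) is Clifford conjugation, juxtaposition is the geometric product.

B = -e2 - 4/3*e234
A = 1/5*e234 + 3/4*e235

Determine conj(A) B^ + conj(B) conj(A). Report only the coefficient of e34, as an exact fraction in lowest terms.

first term: 4/15 - 1/5*e34 - 3/4*e35 + e45
second term: -4/15 - 1/5*e34 - 3/4*e35 + e45
Answer: -2/5


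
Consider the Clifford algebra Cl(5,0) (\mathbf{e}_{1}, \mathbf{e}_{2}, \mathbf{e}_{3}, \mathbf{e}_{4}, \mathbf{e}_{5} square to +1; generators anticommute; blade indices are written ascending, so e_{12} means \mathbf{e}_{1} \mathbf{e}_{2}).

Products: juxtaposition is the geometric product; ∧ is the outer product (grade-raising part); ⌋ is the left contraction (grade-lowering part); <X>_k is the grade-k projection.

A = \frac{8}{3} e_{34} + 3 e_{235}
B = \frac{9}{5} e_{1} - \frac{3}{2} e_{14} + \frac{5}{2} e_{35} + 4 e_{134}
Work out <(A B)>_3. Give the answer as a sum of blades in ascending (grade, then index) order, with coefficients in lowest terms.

step 1: -\frac{32}{3} e_{1} - \frac{15}{2} e_{2} - 4 e_{13} - \frac{20}{3} e_{45} + \frac{24}{5} e_{134} - \frac{27}{5} e_{1235} - 12 e_{1245} - \frac{9}{2} e_{12345}
step 2: \frac{24}{5} e_{134}
Answer: \frac{24}{5} e_{134}


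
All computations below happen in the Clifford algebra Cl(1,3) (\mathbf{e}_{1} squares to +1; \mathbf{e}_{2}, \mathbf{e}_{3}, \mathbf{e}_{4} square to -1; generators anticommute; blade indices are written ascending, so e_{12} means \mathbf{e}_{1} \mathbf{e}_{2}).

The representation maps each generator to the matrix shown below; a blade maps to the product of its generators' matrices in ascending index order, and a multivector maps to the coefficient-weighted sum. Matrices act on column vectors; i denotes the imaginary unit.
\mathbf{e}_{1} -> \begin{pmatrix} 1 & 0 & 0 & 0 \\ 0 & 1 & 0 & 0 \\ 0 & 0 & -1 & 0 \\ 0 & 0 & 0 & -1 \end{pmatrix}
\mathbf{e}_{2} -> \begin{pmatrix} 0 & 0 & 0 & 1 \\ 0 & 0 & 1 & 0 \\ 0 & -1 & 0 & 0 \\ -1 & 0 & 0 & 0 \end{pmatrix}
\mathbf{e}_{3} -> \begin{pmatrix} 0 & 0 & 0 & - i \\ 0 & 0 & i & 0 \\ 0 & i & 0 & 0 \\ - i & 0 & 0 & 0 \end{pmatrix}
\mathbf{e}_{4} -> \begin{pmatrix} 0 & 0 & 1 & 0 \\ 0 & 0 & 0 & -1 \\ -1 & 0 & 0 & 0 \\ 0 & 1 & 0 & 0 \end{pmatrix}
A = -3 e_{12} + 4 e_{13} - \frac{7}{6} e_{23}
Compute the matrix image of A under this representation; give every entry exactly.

Bivector images (products of the table entries): rho(e_{12}) = rho(\mathbf{e}_{1})rho(\mathbf{e}_{2}) = \begin{pmatrix} 0 & 0 & 0 & 1 \\ 0 & 0 & 1 & 0 \\ 0 & 1 & 0 & 0 \\ 1 & 0 & 0 & 0 \end{pmatrix}; rho(e_{13}) = rho(\mathbf{e}_{1})rho(\mathbf{e}_{3}) = \begin{pmatrix} 0 & 0 & 0 & - i \\ 0 & 0 & i & 0 \\ 0 & - i & 0 & 0 \\ i & 0 & 0 & 0 \end{pmatrix}; rho(e_{23}) = rho(\mathbf{e}_{2})rho(\mathbf{e}_{3}) = \begin{pmatrix} - i & 0 & 0 & 0 \\ 0 & i & 0 & 0 \\ 0 & 0 & - i & 0 \\ 0 & 0 & 0 & i \end{pmatrix}.
M = (-3)*rho(e_{12}) + (4)*rho(e_{13}) + (-\frac{7}{6})*rho(e_{23}), summed entrywise:
Answer: \begin{pmatrix} \frac{7 i}{6} & 0 & 0 & -3 - 4 i \\ 0 & - \frac{7 i}{6} & -3 + 4 i & 0 \\ 0 & -3 - 4 i & \frac{7 i}{6} & 0 \\ -3 + 4 i & 0 & 0 & - \frac{7 i}{6} \end{pmatrix}


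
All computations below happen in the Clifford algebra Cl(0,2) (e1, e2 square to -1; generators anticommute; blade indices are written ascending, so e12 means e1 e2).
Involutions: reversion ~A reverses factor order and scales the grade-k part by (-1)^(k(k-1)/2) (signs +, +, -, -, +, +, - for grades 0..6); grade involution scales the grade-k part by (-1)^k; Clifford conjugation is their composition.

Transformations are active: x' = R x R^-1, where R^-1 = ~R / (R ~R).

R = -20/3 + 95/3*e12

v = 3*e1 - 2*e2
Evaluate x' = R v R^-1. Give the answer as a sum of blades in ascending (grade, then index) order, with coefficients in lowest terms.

~R = -20/3 - 95/3*e12, and R ~R = 9425/9, so R^-1 = ~R / (9425/9).
R v = 130/3*e1 + 325/3*e2
Answer: -103/29*e1 + 18/29*e2


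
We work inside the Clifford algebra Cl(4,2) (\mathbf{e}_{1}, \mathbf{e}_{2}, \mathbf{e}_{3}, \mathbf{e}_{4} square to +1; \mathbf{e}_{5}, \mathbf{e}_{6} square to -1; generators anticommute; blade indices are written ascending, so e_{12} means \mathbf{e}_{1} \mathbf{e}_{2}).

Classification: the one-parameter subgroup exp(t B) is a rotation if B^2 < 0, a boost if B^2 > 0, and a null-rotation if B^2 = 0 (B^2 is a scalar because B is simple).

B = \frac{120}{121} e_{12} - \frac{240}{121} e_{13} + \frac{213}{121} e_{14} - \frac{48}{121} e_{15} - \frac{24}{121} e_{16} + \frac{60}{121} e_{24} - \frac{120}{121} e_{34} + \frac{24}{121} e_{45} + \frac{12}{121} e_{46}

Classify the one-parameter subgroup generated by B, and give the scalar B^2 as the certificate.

B^2 term by term: the squares give (\frac{120}{121})^2*(e_{12})^2 + (-\frac{240}{121})^2*(e_{13})^2 + (\frac{213}{121})^2*(e_{14})^2 + (-\frac{48}{121})^2*(e_{15})^2 + (-\frac{24}{121})^2*(e_{16})^2 + (\frac{60}{121})^2*(e_{24})^2 + (-\frac{120}{121})^2*(e_{34})^2 + (\frac{24}{121})^2*(e_{45})^2 + (\frac{12}{121})^2*(e_{46})^2 = \frac{14400}{14641}*(-1) + \frac{57600}{14641}*(-1) + \frac{45369}{14641}*(-1) + \frac{2304}{14641}*(+1) + \frac{576}{14641}*(+1) + \frac{3600}{14641}*(-1) + \frac{14400}{14641}*(-1) + \frac{576}{14641}*(+1) + \frac{144}{14641}*(+1) = -9 (each basis 2-blade squares to minus the product of its generators' squares); cross terms between blades sharing an index anticommute and cancel; the commuting (index-disjoint) pairs give grade-4 terms 2*c*c'*(blade product), which cancel blade by blade — e_{1234}: -\frac{28800}{14641} + \frac{28800}{14641} = 0; e_{1245}: \frac{5760}{14641} - \frac{5760}{14641} = 0; e_{1246}: \frac{2880}{14641} - \frac{2880}{14641} = 0; e_{1345}: -\frac{11520}{14641} + \frac{11520}{14641} = 0; e_{1346}: -\frac{5760}{14641} + \frac{5760}{14641} = 0; e_{1456}: \frac{1152}{14641} - \frac{1152}{14641} = 0 — confirming B is simple. So B^2 = -9.
Answer: rotation, certificate B^2 = -9. No conjugation can change B^2 = -9; the sign gives the class.


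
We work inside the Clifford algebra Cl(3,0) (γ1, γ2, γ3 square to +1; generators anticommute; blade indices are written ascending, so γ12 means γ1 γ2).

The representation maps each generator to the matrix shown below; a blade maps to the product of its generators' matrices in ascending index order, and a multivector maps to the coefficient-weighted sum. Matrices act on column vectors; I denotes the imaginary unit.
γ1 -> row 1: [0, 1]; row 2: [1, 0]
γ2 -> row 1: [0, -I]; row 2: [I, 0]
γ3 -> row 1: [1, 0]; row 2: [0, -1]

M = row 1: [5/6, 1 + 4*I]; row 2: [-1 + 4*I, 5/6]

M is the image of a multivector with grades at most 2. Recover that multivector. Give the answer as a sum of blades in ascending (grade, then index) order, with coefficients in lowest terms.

Method: 1, rho(γ1), rho(γ2), rho(γ3) form a trace-orthogonal basis of the 2x2 complex matrices (tr(X Y) = 2 if X = Y, else 0), so M = m0*1 + m1*rho(γ1) + m2*rho(γ2) + m3*rho(γ3) with m0 = tr(M)/2 = 5/6, m1 = tr(M rho(γ1))/2 = 4*I, m2 = tr(M rho(γ2))/2 = I, m3 = tr(M rho(γ3))/2 = 0.
Multiplying table entries, the bivector images are rho(γ12) = I*rho(γ3), rho(γ13) = -I*rho(γ2), rho(γ23) = I*rho(γ1); with real blade coefficients the real parts of m0..m3 are the coefficients of 1, γ1, γ2, γ3 and the imaginary parts give the bivectors (γ23: Im m1, γ13: -Im m2, γ12: Im m3).
Answer: 5/6 - γ13 + 4*γ23


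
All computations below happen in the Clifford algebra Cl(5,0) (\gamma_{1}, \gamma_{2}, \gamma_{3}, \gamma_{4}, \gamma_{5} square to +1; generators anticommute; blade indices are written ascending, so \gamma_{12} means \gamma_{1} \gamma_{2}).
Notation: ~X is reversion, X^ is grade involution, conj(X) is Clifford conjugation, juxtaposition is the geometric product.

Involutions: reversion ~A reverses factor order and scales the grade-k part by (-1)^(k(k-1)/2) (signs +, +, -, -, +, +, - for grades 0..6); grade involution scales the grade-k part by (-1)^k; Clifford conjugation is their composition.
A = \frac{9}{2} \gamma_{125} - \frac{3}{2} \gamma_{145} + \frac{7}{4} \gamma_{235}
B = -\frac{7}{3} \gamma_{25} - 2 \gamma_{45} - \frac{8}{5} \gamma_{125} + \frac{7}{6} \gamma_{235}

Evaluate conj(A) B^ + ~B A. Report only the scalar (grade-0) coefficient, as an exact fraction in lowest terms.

first term: -\frac{619}{120} + \frac{15}{2} \gamma_{1} - \frac{49}{12} \gamma_{3} - \frac{161}{20} \gamma_{13} - \frac{12}{5} \gamma_{24} + \frac{25}{2} \gamma_{124} + \frac{7}{2} \gamma_{234} + \frac{7}{4} \gamma_{1234}
second term: -\frac{619}{120} - \frac{15}{2} \gamma_{1} + \frac{49}{12} \gamma_{3} + \frac{161}{20} \gamma_{13} + \frac{12}{5} \gamma_{24} + \frac{25}{2} \gamma_{124} + \frac{7}{2} \gamma_{234} + \frac{7}{4} \gamma_{1234}
Answer: -\frac{619}{60}


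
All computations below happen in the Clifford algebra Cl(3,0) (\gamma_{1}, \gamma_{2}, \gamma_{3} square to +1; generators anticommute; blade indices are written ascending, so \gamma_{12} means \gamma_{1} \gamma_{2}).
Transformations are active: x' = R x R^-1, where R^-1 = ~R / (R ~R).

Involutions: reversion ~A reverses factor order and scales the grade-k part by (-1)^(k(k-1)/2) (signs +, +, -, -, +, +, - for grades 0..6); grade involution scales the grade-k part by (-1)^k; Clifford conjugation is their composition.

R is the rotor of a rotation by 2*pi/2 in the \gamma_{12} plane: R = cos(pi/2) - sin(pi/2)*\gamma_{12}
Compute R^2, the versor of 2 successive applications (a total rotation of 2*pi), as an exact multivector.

Because a rotor carries half the rotation angle, composing 2 copies of this \gamma_{12}-plane rotor multiplies the phase: 2*(pi/2) = \pi, hence R^2 = cos(\pi) - sin(\pi)*\gamma_{12}.
cos(\pi) = -1 and sin(\pi) = 0, so R^2 = -1. The total rotation 2*pi is 1 full turn, so every vector returns to itself, yet the rotor is -1, on the OTHER sheet of the double cover (an odd number of 2*pi turns).
Answer: -1


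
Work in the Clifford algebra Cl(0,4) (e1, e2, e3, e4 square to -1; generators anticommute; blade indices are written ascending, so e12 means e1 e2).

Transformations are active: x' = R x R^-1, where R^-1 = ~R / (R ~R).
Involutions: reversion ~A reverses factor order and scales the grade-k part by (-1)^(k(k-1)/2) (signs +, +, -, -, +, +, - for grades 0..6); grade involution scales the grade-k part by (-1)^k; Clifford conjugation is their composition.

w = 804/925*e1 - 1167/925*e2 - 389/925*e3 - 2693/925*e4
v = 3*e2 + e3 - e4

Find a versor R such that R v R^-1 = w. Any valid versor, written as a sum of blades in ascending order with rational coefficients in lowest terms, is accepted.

Key observation: q(v) = q(w) = -11 (sandwiches preserve the norm), so R = v + w = 804/925*e1 + 1608/925*e2 + 536/925*e3 - 3618/925*e4 works whenever it is invertible — the component of v along it is kept and (v - w)/2 reverses, sending v to w.
Answer: 804/925*e1 + 1608/925*e2 + 536/925*e3 - 3618/925*e4


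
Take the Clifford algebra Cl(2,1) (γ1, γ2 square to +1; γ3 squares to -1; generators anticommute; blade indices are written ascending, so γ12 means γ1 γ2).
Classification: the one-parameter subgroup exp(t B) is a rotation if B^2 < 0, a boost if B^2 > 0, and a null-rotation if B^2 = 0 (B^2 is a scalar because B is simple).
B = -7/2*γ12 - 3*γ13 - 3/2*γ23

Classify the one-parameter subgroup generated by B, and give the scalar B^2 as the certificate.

B^2 term by term: the squares give (-7/2)^2*(γ12)^2 + (-3)^2*(γ13)^2 + (-3/2)^2*(γ23)^2 = 49/4*(-1) + 9*(+1) + 9/4*(+1) = -1 (each basis 2-blade squares to minus the product of its generators' squares); cross terms between blades sharing an index anticommute and cancel. So B^2 = -1.
Answer: rotation, certificate B^2 = -1. Check the certificate: B^2 = -1, and that sign is decisive whatever form B takes.


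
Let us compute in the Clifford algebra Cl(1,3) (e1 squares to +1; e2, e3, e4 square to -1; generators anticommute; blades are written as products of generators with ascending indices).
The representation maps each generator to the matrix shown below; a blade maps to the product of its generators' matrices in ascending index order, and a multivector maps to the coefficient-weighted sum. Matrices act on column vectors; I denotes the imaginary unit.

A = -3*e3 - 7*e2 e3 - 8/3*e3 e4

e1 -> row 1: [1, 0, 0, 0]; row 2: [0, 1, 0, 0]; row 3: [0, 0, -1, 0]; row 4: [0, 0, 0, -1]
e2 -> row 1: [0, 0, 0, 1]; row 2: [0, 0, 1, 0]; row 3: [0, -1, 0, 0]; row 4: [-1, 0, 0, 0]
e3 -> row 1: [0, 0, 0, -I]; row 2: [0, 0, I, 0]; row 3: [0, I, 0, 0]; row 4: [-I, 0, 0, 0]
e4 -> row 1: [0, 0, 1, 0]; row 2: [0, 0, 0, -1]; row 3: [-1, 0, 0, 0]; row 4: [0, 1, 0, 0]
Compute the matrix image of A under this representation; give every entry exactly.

Bivector images (products of the table entries): rho(e2 e3) = rho(e2)rho(e3) = row 1: [-I, 0, 0, 0]; row 2: [0, I, 0, 0]; row 3: [0, 0, -I, 0]; row 4: [0, 0, 0, I]; rho(e3 e4) = rho(e3)rho(e4) = row 1: [0, -I, 0, 0]; row 2: [-I, 0, 0, 0]; row 3: [0, 0, 0, -I]; row 4: [0, 0, -I, 0].
M = (-3)*rho(e3) + (-7)*rho(e2 e3) + (-8/3)*rho(e3 e4), summed entrywise:
Answer: row 1: [7*I, 8*I/3, 0, 3*I]; row 2: [8*I/3, -7*I, -3*I, 0]; row 3: [0, -3*I, 7*I, 8*I/3]; row 4: [3*I, 0, 8*I/3, -7*I]


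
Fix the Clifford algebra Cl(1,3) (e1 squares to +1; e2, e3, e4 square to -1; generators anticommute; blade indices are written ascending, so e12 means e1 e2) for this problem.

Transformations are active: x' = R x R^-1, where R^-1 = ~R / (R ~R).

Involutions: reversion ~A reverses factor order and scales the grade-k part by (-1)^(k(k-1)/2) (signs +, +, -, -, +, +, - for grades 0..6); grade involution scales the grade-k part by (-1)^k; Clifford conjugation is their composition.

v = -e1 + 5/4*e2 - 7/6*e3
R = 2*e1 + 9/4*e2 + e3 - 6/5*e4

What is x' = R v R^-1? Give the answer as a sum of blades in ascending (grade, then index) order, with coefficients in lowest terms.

~R = 2*e1 + 9/4*e2 + e3 - 6/5*e4, and R ~R = -1401/400, so R^-1 = ~R / (-1401/400).
R v = -175/48 + 19/4*e12 - 4/3*e13 - 6/5*e14 - 31/8*e23 + 3/2*e24 - 7/5*e34
Answer: 21703/4203*e1 + 6415/1868*e2 + 27307/8406*e3 - 3500/1401*e4


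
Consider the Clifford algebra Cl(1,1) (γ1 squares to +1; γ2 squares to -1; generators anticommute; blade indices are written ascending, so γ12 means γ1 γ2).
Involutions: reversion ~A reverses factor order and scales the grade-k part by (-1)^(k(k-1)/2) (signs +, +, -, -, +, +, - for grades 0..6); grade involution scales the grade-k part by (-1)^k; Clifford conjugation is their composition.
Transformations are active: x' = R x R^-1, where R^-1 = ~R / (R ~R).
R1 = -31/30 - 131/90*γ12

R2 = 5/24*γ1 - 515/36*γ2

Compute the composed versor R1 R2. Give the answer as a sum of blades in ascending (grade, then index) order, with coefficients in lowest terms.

Distribute over the terms of R1 (each basis-blade product reordered to ascending indices, repeated generators contracted through their squares):
(-31/30) R2 = -31/144*γ1 + 3193/216*γ2
(-131/90*γ12) R2 = -13493/648*γ1 + 131/432*γ2
Summing the partial products and collecting blades:
Answer: -27265/1296*γ1 + 6517/432*γ2


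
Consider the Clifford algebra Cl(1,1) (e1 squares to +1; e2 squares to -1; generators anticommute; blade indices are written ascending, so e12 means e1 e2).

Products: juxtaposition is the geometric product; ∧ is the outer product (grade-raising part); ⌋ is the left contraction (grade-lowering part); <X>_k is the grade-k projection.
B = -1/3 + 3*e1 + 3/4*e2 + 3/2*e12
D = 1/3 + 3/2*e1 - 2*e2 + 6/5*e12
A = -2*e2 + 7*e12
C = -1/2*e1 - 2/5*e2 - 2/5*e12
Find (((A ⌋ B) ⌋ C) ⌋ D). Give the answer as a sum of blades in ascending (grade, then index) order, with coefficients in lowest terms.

step 1: 12 - 3*e1
step 2: 3/2 - 6*e1 - 18/5*e2 - 24/5*e12
step 3: -1073/50 - 207/100*e1 - 51/5*e2 + 9/5*e12
Answer: -1073/50 - 207/100*e1 - 51/5*e2 + 9/5*e12


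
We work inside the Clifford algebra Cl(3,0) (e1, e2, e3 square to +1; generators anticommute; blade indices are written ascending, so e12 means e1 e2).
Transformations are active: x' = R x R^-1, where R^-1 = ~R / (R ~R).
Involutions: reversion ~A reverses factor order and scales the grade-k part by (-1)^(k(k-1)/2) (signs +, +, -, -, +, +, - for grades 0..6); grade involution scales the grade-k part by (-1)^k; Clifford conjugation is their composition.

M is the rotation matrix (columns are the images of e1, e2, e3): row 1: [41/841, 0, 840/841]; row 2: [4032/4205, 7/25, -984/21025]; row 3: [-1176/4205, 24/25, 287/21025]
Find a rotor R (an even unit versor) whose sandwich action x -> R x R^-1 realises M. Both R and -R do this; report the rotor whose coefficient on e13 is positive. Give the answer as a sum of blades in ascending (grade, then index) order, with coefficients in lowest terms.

Method: write R = a + b12*e12 + b13*e13 + b23*e23 with a^2 + b12^2 + b13^2 + b23^2 = 1 (so R^-1 = ~R). Expanding the columns R e_j ~R gives tr M = 4a^2 - 1 and, from the antisymmetric part, M21 - M12 = -4a*b12, M13 - M31 = 4a*b13, M32 - M23 = -4a*b23.
Here tr M = 7199/21025, so a^2 = (1 + tr M)/4 = 7056/21025 and a = ±84/145. Taking a = 84/145: M21 - M12 = 4032/4205, M13 - M31 = 5376/4205, M32 - M23 = 21168/21025, giving b12 = -12/29, b13 = 16/29, b23 = -63/145, i.e. R = 84/145 - 12/29*e12 + 16/29*e13 - 63/145*e23.
Its e13 coefficient is already positive.
Answer: 84/145 - 12/29*e12 + 16/29*e13 - 63/145*e23. Note: both R and -R realise this M (trace 7199/21025); the covering map identifies them, and the e13-coefficient sign is the tie-breaker.


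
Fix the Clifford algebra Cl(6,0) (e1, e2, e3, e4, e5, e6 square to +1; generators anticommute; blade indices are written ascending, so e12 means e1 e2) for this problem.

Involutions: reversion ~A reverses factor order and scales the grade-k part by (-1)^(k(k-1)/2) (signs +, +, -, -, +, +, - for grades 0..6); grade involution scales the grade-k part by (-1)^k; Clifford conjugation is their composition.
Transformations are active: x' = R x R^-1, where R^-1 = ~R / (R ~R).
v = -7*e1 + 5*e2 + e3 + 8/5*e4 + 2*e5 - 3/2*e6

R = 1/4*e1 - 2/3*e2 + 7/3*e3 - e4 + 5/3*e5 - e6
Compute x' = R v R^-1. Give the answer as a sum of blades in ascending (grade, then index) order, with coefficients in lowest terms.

~R = 1/4*e1 - 2/3*e2 + 7/3*e3 - e4 + 5/3*e5 - e6, and R ~R = 515/48, so R^-1 = ~R / (515/48).
R v = 29/60 - 41/12*e12 + 199/12*e13 - 33/5*e14 + 73/6*e15 - 59/8*e16 - 37/3*e23 + 59/15*e24 - 29/3*e25 + 6*e26 + 71/15*e34 + 3*e35 - 5/2*e36 - 14/3*e45 + 31/10*e46 - 1/2*e56
Answer: 18083/2575*e1 - 39089/7725*e2 - 6101/7725*e3 - 4352/2575*e4 - 2858/1545*e5 + 7261/5150*e6


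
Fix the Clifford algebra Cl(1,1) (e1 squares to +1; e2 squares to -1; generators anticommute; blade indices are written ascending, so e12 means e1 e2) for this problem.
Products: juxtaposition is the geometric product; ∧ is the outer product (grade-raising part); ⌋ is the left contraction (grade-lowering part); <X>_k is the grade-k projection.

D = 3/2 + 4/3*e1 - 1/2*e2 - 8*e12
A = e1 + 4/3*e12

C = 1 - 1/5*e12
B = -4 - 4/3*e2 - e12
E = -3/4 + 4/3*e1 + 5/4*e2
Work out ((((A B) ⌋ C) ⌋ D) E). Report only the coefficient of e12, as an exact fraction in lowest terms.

step 1: -4/3 - 20/9*e1 - e2 - 20/3*e12
step 2: 1/5*e1 + 4/9*e2 + 4/15*e12
step 3: -74/45 - 32/9*e1 - 8/5*e2
step 4: -407/270 + 64/135*e1 - 77/90*e2 - 104/45*e12
Answer: -104/45


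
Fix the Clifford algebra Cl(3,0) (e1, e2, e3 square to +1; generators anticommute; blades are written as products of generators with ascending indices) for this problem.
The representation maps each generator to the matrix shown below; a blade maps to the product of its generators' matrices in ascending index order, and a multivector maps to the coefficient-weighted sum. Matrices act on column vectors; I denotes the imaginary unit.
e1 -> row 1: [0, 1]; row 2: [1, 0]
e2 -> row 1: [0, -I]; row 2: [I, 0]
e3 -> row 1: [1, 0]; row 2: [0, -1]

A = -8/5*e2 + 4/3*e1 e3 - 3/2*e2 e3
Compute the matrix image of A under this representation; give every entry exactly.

Bivector images (products of the table entries): rho(e1 e3) = rho(e1)rho(e3) = row 1: [0, -1]; row 2: [1, 0]; rho(e2 e3) = rho(e2)rho(e3) = row 1: [0, I]; row 2: [I, 0].
M = (-8/5)*rho(e2) + (4/3)*rho(e1 e3) + (-3/2)*rho(e2 e3), summed entrywise:
Answer: row 1: [0, -4/3 + I/10]; row 2: [4/3 - 31*I/10, 0]


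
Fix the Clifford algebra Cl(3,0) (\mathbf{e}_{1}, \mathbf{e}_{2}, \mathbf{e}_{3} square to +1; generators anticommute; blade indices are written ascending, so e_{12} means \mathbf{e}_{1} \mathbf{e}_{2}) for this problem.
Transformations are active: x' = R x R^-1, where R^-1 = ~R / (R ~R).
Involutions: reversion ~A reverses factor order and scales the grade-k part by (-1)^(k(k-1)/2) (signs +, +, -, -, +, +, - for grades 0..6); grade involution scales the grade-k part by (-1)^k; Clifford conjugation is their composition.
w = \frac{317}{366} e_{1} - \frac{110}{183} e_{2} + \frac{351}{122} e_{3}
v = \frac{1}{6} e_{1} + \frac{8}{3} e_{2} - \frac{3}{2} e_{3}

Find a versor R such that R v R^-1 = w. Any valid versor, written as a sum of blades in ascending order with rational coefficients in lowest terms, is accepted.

R = v + w = \frac{63}{61} e_{1} + \frac{126}{61} e_{2} + \frac{84}{61} e_{3} works: the equal norms (\frac{169}{18}) guarantee its sandwich swaps v into w.
Answer: \frac{63}{61} e_{1} + \frac{126}{61} e_{2} + \frac{84}{61} e_{3}


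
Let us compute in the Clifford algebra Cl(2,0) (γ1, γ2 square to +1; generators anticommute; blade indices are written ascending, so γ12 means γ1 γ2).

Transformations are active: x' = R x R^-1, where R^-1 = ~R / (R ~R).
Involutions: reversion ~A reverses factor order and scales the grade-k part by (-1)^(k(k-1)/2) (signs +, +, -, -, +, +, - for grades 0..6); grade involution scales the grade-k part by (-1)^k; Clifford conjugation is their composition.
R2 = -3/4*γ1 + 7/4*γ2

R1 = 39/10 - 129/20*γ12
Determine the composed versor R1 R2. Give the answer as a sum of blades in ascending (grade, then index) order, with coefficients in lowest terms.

Distribute over the terms of R1 (each basis-blade product reordered to ascending indices, repeated generators contracted through their squares):
(39/10) R2 = -117/40*γ1 + 273/40*γ2
(-129/20*γ12) R2 = -903/80*γ1 - 387/80*γ2
Summing the partial products and collecting blades:
Answer: -1137/80*γ1 + 159/80*γ2


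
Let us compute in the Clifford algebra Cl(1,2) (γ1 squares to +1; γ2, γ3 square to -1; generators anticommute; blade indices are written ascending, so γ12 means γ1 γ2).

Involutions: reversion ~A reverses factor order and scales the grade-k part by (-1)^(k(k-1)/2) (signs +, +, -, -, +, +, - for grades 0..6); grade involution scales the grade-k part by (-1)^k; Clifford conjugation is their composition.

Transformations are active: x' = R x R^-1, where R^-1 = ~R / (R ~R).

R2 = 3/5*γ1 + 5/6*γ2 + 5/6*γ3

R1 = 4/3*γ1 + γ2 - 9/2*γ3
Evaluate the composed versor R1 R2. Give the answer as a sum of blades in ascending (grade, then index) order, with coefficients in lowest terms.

Distribute over the terms of R1 (each basis-blade product reordered to ascending indices, repeated generators contracted through their squares):
(4/3*γ1) R2 = 4/5 + 10/9*γ12 + 10/9*γ13
(γ2) R2 = -5/6 - 3/5*γ12 + 5/6*γ23
(-9/2*γ3) R2 = 15/4 + 27/10*γ13 + 15/4*γ23
Summing the partial products and collecting blades:
Answer: 223/60 + 23/45*γ12 + 343/90*γ13 + 55/12*γ23


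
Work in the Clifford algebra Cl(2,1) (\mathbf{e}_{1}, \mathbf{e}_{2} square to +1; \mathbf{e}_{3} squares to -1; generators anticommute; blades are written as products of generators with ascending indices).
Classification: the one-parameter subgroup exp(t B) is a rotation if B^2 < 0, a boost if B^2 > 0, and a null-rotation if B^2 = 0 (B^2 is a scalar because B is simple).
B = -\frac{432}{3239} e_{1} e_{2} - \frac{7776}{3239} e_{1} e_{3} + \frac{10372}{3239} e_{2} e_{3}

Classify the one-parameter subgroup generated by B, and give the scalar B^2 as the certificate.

B^2 term by term: the squares give (-\frac{432}{3239})^2*(e_{1} e_{2})^2 + (-\frac{7776}{3239})^2*(e_{1} e_{3})^2 + (\frac{10372}{3239})^2*(e_{2} e_{3})^2 = \frac{186624}{10491121}*(-1) + \frac{60466176}{10491121}*(+1) + \frac{107578384}{10491121}*(+1) = 16 (each basis 2-blade squares to minus the product of its generators' squares); cross terms between blades sharing an index anticommute and cancel. So B^2 = 16.
Answer: boost, certificate B^2 = 16. Because 16 is invariant under every versor sandwich, the classification follows from its sign alone.


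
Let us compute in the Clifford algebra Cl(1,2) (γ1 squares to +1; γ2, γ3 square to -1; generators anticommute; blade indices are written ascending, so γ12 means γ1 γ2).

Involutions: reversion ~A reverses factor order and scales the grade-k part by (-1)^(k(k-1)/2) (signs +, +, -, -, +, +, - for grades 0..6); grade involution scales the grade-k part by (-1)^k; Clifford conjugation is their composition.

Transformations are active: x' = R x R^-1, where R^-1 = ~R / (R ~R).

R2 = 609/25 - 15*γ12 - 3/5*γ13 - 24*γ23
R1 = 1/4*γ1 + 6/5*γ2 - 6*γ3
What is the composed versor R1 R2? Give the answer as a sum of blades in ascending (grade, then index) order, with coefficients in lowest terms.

Distribute over the terms of R1 (each basis-blade product reordered to ascending indices, repeated generators contracted through their squares):
(1/4*γ1) R2 = 609/100*γ1 - 15/4*γ2 - 3/20*γ3 - 6*γ123
(6/5*γ2) R2 = -18*γ1 + 3654/125*γ2 + 144/5*γ3 + 18/25*γ123
(-6*γ3) R2 = 18/5*γ1 + 144*γ2 - 3654/25*γ3 + 90*γ123
Summing the partial products and collecting blades:
Answer: -831/100*γ1 + 84741/500*γ2 - 11751/100*γ3 + 2118/25*γ123


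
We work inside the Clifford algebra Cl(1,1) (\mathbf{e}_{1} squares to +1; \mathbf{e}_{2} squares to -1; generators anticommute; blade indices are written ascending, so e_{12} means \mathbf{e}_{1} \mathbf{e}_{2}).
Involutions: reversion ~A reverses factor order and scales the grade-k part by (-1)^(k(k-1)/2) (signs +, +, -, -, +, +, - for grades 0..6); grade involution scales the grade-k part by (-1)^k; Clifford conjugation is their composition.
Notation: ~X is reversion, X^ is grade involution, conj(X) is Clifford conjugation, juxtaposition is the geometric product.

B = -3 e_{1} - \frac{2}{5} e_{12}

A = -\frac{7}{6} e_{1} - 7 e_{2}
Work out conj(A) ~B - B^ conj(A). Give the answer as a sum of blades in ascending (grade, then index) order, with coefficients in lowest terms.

first term: -\frac{7}{2} + \frac{14}{5} e_{1} + \frac{7}{15} e_{2} + 21 e_{12}
second term: \frac{7}{2} + \frac{14}{5} e_{1} + \frac{7}{15} e_{2} + 21 e_{12}
Answer: -7


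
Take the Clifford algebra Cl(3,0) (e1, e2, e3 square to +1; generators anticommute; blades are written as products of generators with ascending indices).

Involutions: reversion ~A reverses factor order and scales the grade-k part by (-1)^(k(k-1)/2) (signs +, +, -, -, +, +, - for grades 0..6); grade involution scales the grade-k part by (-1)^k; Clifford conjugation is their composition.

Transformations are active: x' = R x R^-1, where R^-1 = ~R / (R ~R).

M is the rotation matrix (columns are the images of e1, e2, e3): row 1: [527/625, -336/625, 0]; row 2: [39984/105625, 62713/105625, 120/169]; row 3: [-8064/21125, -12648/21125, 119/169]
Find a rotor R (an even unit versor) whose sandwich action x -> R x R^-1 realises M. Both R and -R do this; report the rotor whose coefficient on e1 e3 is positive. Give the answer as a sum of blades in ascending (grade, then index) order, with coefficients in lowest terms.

Method: write R = a + b12*e1 e2 + b13*e1 e3 + b23*e2 e3 with a^2 + b12^2 + b13^2 + b23^2 = 1 (so R^-1 = ~R). Expanding the columns R e_j ~R gives tr M = 4a^2 - 1 and, from the antisymmetric part, M21 - M12 = -4a*b12, M13 - M31 = 4a*b13, M32 - M23 = -4a*b23.
Here tr M = 226151/105625, so a^2 = (1 + tr M)/4 = 82944/105625 and a = ±288/325. Taking a = 288/325: M21 - M12 = 96768/105625, M13 - M31 = 8064/21125, M32 - M23 = -27648/21125, giving b12 = -84/325, b13 = 7/65, b23 = 24/65, i.e. R = 288/325 - 84/325*e1 e2 + 7/65*e1 e3 + 24/65*e2 e3.
Its e1 e3 coefficient is already positive.
Answer: 288/325 - 84/325*e1 e2 + 7/65*e1 e3 + 24/65*e2 e3. Sheet selection: the two-to-one cover makes ±R indistinguishable at the matrix level (trace 226151/105625), so uniqueness comes from the required sign on e1 e3.


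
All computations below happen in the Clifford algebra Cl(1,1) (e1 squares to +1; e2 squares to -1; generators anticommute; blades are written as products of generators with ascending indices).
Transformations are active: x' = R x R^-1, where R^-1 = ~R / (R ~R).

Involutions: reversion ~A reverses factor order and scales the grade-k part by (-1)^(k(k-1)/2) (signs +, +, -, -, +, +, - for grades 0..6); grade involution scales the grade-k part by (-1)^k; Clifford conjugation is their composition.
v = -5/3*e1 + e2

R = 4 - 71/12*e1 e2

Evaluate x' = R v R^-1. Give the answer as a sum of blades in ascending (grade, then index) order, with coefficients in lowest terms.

~R = 4 + 71/12*e1 e2, and R ~R = -2737/144, so R^-1 = ~R / (-2737/144).
R v = -3/4*e1 - 211/36*e2
Answer: 16277/8211*e1 + 4015/2737*e2


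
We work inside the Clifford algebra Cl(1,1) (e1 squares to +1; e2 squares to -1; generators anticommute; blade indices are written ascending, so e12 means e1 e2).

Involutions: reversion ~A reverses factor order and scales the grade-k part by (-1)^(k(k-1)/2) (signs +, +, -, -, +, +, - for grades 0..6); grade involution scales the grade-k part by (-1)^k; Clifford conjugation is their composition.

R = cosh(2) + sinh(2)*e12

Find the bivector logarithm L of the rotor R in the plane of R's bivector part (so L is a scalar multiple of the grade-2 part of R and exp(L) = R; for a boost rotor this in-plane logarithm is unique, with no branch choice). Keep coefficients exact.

The scalar part of R is cosh(2), so cosh pins the rapidity up to sign — the sign comes from the bivector part; dividing that part by sinh of the rapidity yields the plane, and the in-plane L = rapidity * plane is unique because the two sign choices cancel.
Concretely: cosh(rapidity) = cosh(2) gives rapidity = ±2, and since rapidity/sinh(rapidity) is even the sign is immaterial: L = (rapidity/sinh(rapidity)) * <R>_2 = (2/sinh(2)) * <R>_2.
Answer: 2*e12


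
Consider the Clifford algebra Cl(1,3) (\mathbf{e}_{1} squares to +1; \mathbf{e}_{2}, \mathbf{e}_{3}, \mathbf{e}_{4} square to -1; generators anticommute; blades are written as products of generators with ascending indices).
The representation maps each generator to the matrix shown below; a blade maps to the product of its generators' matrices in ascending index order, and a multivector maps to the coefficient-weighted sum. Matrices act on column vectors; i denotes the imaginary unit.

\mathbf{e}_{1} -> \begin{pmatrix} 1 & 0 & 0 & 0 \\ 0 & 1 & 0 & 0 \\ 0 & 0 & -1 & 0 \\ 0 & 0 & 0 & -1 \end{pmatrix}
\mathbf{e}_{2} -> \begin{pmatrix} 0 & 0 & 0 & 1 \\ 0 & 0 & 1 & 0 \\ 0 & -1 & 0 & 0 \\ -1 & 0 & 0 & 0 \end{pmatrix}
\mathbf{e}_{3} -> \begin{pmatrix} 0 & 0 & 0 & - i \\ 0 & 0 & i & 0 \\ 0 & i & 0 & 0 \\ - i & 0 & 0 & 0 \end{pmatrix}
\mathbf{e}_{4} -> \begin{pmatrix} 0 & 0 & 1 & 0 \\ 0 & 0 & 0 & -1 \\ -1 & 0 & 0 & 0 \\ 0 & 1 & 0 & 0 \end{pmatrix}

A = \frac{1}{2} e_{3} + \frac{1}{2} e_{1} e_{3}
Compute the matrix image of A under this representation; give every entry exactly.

Bivector images (products of the table entries): rho(e_{1} e_{3}) = rho(\mathbf{e}_{1})rho(\mathbf{e}_{3}) = \begin{pmatrix} 0 & 0 & 0 & - i \\ 0 & 0 & i & 0 \\ 0 & - i & 0 & 0 \\ i & 0 & 0 & 0 \end{pmatrix}.
M = (\frac{1}{2})*rho(e_{3}) + (\frac{1}{2})*rho(e_{1} e_{3}), summed entrywise:
Answer: \begin{pmatrix} 0 & 0 & 0 & - i \\ 0 & 0 & i & 0 \\ 0 & 0 & 0 & 0 \\ 0 & 0 & 0 & 0 \end{pmatrix}


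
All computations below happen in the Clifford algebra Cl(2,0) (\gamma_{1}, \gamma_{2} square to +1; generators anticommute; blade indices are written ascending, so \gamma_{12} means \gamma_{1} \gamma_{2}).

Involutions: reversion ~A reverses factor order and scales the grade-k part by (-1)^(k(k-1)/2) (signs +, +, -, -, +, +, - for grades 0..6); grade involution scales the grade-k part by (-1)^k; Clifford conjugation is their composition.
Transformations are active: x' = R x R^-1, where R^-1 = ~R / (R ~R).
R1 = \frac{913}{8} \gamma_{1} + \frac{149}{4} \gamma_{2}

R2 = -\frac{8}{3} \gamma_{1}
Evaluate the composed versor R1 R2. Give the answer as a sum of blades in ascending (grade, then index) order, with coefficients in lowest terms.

Distribute over the terms of R2 (each basis-blade product reordered to ascending indices, repeated generators contracted through their squares):
R1 (-\frac{8}{3} \gamma_{1}) = -\frac{913}{3} + \frac{298}{3} \gamma_{12}
Answer: -\frac{913}{3} + \frac{298}{3} \gamma_{12}


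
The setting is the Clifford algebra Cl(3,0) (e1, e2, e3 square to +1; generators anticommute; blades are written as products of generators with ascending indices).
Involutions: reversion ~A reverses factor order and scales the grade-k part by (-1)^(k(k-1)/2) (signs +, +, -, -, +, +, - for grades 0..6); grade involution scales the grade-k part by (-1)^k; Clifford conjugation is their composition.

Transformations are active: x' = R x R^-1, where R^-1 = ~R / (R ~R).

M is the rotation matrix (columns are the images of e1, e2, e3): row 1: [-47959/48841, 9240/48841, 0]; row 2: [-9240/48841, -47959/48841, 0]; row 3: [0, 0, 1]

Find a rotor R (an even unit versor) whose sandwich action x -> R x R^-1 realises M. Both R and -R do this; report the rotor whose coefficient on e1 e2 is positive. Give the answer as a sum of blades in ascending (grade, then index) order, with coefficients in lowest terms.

Method: write R = a + b12*e1 e2 + b13*e1 e3 + b23*e2 e3 with a^2 + b12^2 + b13^2 + b23^2 = 1 (so R^-1 = ~R). Expanding the columns R e_j ~R gives tr M = 4a^2 - 1 and, from the antisymmetric part, M21 - M12 = -4a*b12, M13 - M31 = 4a*b13, M32 - M23 = -4a*b23.
Here tr M = -47077/48841, so a^2 = (1 + tr M)/4 = 441/48841 and a = ±21/221. Taking a = 21/221: M21 - M12 = -18480/48841, M13 - M31 = 0, M32 - M23 = 0, giving b12 = 220/221, b13 = 0, b23 = 0, i.e. R = 21/221 + 220/221*e1 e2.
Its e1 e2 coefficient is already positive.
Answer: 21/221 + 220/221*e1 e2. Sheet selection: the two-to-one cover makes ±R indistinguishable at the matrix level (trace -47077/48841), so uniqueness comes from the required sign on e1 e2.


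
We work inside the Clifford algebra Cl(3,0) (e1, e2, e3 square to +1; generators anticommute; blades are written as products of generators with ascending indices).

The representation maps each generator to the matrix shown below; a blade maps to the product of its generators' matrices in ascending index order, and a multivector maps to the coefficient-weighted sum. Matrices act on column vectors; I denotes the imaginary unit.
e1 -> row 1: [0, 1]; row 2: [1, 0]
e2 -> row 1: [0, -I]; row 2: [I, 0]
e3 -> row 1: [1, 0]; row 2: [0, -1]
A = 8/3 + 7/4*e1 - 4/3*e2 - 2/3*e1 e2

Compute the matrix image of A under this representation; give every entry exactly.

Bivector images (products of the table entries): rho(e1 e2) = rho(e1)rho(e2) = row 1: [I, 0]; row 2: [0, -I].
M = (8/3)*1 + (7/4)*rho(e1) + (-4/3)*rho(e2) + (-2/3)*rho(e1 e2), summed entrywise (1 is the identity matrix):
Answer: row 1: [8/3 - 2*I/3, 7/4 + 4*I/3]; row 2: [7/4 - 4*I/3, 8/3 + 2*I/3]


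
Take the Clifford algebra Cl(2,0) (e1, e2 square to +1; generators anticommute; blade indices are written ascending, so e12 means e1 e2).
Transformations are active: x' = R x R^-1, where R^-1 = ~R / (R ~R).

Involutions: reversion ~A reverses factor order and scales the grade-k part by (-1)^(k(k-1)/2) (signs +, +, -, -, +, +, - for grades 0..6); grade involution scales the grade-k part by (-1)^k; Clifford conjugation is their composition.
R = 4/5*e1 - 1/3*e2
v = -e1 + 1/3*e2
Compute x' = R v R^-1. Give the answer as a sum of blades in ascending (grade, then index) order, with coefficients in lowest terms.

~R = 4/5*e1 - 1/3*e2, and R ~R = 169/225, so R^-1 = ~R / (169/225).
R v = -41/45 - 1/15*e12
Answer: -159/169*e1 + 241/507*e2


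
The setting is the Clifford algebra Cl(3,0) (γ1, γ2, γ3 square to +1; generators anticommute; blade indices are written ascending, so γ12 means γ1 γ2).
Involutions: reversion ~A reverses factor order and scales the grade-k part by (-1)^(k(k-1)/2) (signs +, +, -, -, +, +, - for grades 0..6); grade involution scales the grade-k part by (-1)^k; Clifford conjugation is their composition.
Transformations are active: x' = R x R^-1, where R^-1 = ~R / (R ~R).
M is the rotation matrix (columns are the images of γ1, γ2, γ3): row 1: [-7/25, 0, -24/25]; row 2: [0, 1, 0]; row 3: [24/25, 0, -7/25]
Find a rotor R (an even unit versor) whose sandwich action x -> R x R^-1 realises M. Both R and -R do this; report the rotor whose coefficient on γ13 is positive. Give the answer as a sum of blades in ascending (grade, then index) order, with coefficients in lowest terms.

Method: write R = a + b12*γ12 + b13*γ13 + b23*γ23 with a^2 + b12^2 + b13^2 + b23^2 = 1 (so R^-1 = ~R). Expanding the columns R e_j ~R gives tr M = 4a^2 - 1 and, from the antisymmetric part, M21 - M12 = -4a*b12, M13 - M31 = 4a*b13, M32 - M23 = -4a*b23.
Here tr M = 11/25, so a^2 = (1 + tr M)/4 = 9/25 and a = ±3/5. Taking a = 3/5: M21 - M12 = 0, M13 - M31 = -48/25, M32 - M23 = 0, giving b12 = 0, b13 = -4/5, b23 = 0, i.e. R = 3/5 - 4/5*γ13.
Its γ13 coefficient is negative, so report the other preimage -R.
Answer: -3/5 + 4/5*γ13. Why the constraint matters: R and -R act identically through the sandwich — M has trace 11/25 either way — so only the sign condition on γ13 picks one of the two preimages.
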